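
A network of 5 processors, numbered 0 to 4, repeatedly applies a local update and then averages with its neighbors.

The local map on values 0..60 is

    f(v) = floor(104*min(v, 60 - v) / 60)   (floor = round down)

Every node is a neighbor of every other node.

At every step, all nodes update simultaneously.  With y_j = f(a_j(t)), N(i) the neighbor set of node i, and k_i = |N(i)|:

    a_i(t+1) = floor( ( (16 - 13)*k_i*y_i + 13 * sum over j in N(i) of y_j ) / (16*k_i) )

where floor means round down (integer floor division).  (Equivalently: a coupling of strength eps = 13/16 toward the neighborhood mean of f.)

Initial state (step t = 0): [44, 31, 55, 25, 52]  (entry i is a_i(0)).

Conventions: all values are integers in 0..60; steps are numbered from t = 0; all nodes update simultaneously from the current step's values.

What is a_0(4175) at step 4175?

Answer: a_0(4175) = 38
Key observation: The state at step 4, [38, 38, 38, 38, 38], reappears at step 5: the system is in a cycle of period 1 from step 4 on.  Therefore the state at step 4175 equals the state at step 4 + ((4175 - 4) mod 1) = 4, which is [38, 38, 38, 38, 38].

Derivation:
t=0: [44, 31, 55, 25, 52]
t=1: [28, 27, 28, 27, 28]
t=2: [47, 47, 47, 47, 47]
t=3: [22, 22, 22, 22, 22]
t=4: [38, 38, 38, 38, 38]
t=5: [38, 38, 38, 38, 38]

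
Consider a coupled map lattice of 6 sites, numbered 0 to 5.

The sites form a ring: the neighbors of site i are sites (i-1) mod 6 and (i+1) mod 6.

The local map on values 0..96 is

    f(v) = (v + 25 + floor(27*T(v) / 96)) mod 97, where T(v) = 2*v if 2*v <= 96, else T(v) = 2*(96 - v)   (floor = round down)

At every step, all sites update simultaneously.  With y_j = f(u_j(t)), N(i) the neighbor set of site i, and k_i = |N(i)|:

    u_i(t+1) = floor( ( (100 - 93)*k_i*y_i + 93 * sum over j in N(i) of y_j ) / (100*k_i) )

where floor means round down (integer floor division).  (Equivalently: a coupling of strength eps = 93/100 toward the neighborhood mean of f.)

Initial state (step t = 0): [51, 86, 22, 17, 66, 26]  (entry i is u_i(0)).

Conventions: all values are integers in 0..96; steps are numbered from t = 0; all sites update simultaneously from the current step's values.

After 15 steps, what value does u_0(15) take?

Simulating step by step:
t=0: [51, 86, 22, 17, 66, 26]
t=1: [39, 30, 36, 35, 54, 11]
t=2: [58, 82, 75, 45, 56, 44]
t=3: [51, 10, 53, 15, 87, 12]
t=4: [38, 6, 41, 14, 43, 14]
t=5: [43, 82, 43, 87, 49, 85]
t=6: [23, 86, 23, 45, 18, 45]
t=7: [57, 57, 57, 59, 92, 59]
t=8: [6, 6, 6, 13, 8, 13]
t=9: [39, 34, 39, 36, 44, 36]
t=10: [79, 84, 79, 88, 81, 88]
t=11: [18, 16, 18, 16, 19, 16]
t=12: [50, 52, 50, 53, 50, 53]
t=13: [4, 3, 4, 3, 4, 3]
t=14: [29, 30, 29, 30, 29, 30]
t=15: [70, 70, 70, 70, 70, 70]

Answer: u_0(15) = 70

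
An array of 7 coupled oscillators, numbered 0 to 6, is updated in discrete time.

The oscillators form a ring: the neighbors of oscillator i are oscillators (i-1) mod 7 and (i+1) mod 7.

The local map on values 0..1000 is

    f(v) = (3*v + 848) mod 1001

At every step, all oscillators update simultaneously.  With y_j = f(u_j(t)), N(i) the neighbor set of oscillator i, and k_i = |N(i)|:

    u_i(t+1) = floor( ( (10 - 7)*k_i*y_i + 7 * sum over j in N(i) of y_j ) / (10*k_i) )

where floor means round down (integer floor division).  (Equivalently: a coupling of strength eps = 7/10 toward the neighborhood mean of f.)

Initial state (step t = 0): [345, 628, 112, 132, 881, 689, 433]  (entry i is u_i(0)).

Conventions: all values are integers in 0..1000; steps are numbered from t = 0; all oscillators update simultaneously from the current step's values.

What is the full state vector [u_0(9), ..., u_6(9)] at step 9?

Answer: [574, 517, 507, 324, 405, 314, 349]

Derivation:
t=0: [345, 628, 112, 132, 881, 689, 433]
t=1: [570, 591, 395, 307, 551, 495, 671]
t=2: [684, 391, 494, 415, 534, 574, 568]
t=3: [468, 434, 136, 298, 365, 519, 678]
t=4: [434, 221, 387, 641, 683, 758, 492]
t=5: [335, 207, 449, 546, 579, 461, 190]
t=6: [565, 506, 391, 416, 424, 418, 503]
t=7: [413, 305, 166, 76, 103, 195, 330]
t=8: [585, 379, 396, 197, 224, 477, 432]
t=9: [574, 517, 507, 324, 405, 314, 349]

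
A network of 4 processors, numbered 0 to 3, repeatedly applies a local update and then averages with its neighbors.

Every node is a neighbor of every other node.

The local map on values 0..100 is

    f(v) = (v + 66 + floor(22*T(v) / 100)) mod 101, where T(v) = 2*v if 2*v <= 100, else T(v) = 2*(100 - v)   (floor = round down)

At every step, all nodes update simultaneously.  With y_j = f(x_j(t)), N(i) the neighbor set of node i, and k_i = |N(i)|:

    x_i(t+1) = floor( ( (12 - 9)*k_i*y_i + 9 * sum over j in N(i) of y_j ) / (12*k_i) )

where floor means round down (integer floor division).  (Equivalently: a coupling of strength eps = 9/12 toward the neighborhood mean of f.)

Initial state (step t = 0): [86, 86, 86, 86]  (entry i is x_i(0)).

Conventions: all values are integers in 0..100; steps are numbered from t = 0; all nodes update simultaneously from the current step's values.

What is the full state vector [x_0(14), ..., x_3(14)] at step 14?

Simulating step by step:
t=0: [86, 86, 86, 86]
t=1: [57, 57, 57, 57]
t=2: [40, 40, 40, 40]
t=3: [22, 22, 22, 22]
t=4: [97, 97, 97, 97]
t=5: [63, 63, 63, 63]
t=6: [44, 44, 44, 44]
t=7: [28, 28, 28, 28]
t=8: [5, 5, 5, 5]
t=9: [73, 73, 73, 73]
t=10: [49, 49, 49, 49]
t=11: [35, 35, 35, 35]
t=12: [15, 15, 15, 15]
t=13: [87, 87, 87, 87]
t=14: [57, 57, 57, 57]

Answer: [57, 57, 57, 57]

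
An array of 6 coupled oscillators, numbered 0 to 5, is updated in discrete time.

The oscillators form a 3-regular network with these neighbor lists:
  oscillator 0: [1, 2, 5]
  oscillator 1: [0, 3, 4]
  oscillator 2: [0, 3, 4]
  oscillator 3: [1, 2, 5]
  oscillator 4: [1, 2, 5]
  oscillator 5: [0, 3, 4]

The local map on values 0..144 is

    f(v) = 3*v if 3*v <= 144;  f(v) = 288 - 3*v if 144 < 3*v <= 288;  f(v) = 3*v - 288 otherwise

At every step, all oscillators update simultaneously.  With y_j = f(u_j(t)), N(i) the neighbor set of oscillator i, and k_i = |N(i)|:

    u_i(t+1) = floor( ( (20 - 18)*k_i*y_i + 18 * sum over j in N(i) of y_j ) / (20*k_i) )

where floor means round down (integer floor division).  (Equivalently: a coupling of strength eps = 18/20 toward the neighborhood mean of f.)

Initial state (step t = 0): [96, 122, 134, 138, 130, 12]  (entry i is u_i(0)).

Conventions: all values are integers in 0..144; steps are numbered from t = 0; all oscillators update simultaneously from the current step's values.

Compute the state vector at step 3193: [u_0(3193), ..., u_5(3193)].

Simulating step by step:
t=0: [96, 122, 134, 138, 130, 12]
t=1: [68, 76, 79, 81, 78, 72]
t=2: [63, 60, 60, 59, 60, 62]
t=3: [105, 106, 106, 106, 106, 105]
t=4: [28, 29, 29, 29, 29, 28]
t=5: [85, 86, 86, 86, 86, 85]
t=6: [31, 30, 30, 30, 30, 31]
t=7: [91, 90, 90, 90, 90, 91]
t=8: [16, 17, 17, 17, 17, 16]
t=9: [49, 50, 50, 50, 50, 49]
t=10: [139, 138, 138, 138, 138, 139]
t=11: [127, 126, 126, 126, 126, 127]
t=12: [91, 90, 90, 90, 90, 91]

Answer: [16, 17, 17, 17, 17, 16]
Key observation: The state at step 7, [91, 90, 90, 90, 90, 91], reappears at step 12: the system is in a cycle of period 5 from step 7 on.  Therefore the state at step 3193 equals the state at step 7 + ((3193 - 7) mod 5) = 8, which is [16, 17, 17, 17, 17, 16].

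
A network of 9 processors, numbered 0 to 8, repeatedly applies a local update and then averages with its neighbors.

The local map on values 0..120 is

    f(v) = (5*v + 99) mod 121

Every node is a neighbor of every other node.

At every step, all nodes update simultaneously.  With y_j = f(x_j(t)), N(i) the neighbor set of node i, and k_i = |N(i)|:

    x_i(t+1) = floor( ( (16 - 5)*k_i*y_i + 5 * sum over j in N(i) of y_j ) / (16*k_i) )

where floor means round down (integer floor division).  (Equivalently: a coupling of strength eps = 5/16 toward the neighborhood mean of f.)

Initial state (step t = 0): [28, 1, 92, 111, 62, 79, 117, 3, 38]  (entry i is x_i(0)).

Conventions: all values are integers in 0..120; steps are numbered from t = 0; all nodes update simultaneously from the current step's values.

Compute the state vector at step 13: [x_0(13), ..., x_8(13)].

Simulating step by step:
t=0: [28, 1, 92, 111, 62, 79, 117, 3, 38]
t=1: [101, 92, 73, 56, 54, 31, 76, 99, 55]
t=2: [99, 70, 87, 32, 26, 29, 97, 93, 29]
t=3: [93, 77, 54, 32, 91, 22, 86, 73, 22]
t=4: [71, 19, 23, 30, 64, 76, 48, 84, 76]
t=5: [85, 74, 87, 31, 63, 101, 89, 49, 101]
t=6: [51, 94, 58, 33, 58, 103, 64, 91, 103]
t=7: [88, 71, 33, 30, 33, 22, 52, 61, 22]
t=8: [56, 79, 35, 25, 35, 77, 96, 47, 77]
t=9: [25, 21, 35, 81, 35, 14, 76, 74, 14]
t=10: [89, 76, 43, 35, 43, 54, 98, 91, 54]
t=11: [59, 96, 67, 41, 67, 24, 89, 66, 24]
t=12: [45, 87, 71, 65, 71, 89, 64, 68, 89]
t=13: [77, 56, 83, 64, 83, 63, 60, 73, 63]

Answer: [77, 56, 83, 64, 83, 63, 60, 73, 63]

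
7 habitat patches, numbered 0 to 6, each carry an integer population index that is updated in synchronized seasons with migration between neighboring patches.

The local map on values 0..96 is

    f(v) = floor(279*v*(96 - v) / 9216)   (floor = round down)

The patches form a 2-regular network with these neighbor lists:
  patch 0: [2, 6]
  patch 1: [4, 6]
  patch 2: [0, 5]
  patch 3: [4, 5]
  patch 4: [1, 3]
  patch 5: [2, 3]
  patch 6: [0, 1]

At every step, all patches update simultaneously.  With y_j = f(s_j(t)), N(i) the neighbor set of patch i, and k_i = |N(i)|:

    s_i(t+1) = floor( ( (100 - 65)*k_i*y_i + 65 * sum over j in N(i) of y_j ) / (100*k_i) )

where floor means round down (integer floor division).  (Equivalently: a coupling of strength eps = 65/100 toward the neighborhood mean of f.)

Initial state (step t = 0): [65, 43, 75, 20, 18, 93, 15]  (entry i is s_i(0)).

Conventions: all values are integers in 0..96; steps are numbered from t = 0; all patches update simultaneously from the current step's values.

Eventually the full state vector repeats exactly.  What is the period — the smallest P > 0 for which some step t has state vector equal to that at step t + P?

Simulating step by step:
t=0: [65, 43, 75, 20, 18, 93, 15]
t=1: [48, 49, 38, 32, 51, 33, 54]
t=2: [67, 68, 65, 64, 66, 63, 68]
t=3: [58, 57, 60, 61, 59, 61, 57]
t=4: [66, 66, 65, 64, 65, 64, 66]
t=5: [59, 59, 60, 61, 60, 61, 59]
t=6: [65, 65, 65, 64, 65, 64, 66]
t=7: [60, 60, 61, 61, 61, 61, 60]
t=8: [64, 64, 64, 64, 64, 64, 65]
t=9: [61, 61, 62, 62, 62, 62, 61]
t=10: [63, 63, 63, 63, 63, 63, 64]
t=11: [62, 62, 62, 62, 62, 62, 62]
t=12: [63, 63, 63, 63, 63, 63, 63]
t=13: [62, 62, 62, 62, 62, 62, 62]

Answer: 2
Key observation: The state at step 11, [62, 62, 62, 62, 62, 62, 62], reappears at step 13 — and no state repeats earlier — so the cycle the system enters has period 2.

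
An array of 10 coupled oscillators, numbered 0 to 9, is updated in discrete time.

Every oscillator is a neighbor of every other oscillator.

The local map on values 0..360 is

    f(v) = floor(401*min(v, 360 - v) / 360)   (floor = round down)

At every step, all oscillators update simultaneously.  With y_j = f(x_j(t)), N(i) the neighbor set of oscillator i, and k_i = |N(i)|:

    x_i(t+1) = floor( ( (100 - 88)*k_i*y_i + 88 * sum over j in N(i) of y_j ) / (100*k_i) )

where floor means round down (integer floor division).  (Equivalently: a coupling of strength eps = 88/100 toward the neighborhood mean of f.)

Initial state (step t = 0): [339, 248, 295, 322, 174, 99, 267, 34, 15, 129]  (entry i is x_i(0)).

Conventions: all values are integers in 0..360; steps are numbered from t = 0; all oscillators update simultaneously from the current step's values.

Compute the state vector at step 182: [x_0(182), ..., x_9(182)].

Simulating step by step:
t=0: [339, 248, 295, 322, 174, 99, 267, 34, 15, 129]
t=1: [84, 87, 85, 85, 88, 86, 86, 85, 84, 87]
t=2: [94, 94, 94, 94, 94, 94, 94, 94, 94, 94]
t=3: [104, 104, 104, 104, 104, 104, 104, 104, 104, 104]
t=4: [115, 115, 115, 115, 115, 115, 115, 115, 115, 115]
t=5: [128, 128, 128, 128, 128, 128, 128, 128, 128, 128]
t=6: [142, 142, 142, 142, 142, 142, 142, 142, 142, 142]
t=7: [158, 158, 158, 158, 158, 158, 158, 158, 158, 158]
t=8: [175, 175, 175, 175, 175, 175, 175, 175, 175, 175]
t=9: [194, 194, 194, 194, 194, 194, 194, 194, 194, 194]
t=10: [184, 184, 184, 184, 184, 184, 184, 184, 184, 184]
t=11: [196, 196, 196, 196, 196, 196, 196, 196, 196, 196]
t=12: [182, 182, 182, 182, 182, 182, 182, 182, 182, 182]
t=13: [198, 198, 198, 198, 198, 198, 198, 198, 198, 198]
t=14: [180, 180, 180, 180, 180, 180, 180, 180, 180, 180]
t=15: [200, 200, 200, 200, 200, 200, 200, 200, 200, 200]
t=16: [178, 178, 178, 178, 178, 178, 178, 178, 178, 178]
t=17: [198, 198, 198, 198, 198, 198, 198, 198, 198, 198]

Answer: [180, 180, 180, 180, 180, 180, 180, 180, 180, 180]
Key observation: The state at step 13, [198, 198, 198, 198, 198, 198, 198, 198, 198, 198], reappears at step 17: the system is in a cycle of period 4 from step 13 on.  Therefore the state at step 182 equals the state at step 13 + ((182 - 13) mod 4) = 14, which is [180, 180, 180, 180, 180, 180, 180, 180, 180, 180].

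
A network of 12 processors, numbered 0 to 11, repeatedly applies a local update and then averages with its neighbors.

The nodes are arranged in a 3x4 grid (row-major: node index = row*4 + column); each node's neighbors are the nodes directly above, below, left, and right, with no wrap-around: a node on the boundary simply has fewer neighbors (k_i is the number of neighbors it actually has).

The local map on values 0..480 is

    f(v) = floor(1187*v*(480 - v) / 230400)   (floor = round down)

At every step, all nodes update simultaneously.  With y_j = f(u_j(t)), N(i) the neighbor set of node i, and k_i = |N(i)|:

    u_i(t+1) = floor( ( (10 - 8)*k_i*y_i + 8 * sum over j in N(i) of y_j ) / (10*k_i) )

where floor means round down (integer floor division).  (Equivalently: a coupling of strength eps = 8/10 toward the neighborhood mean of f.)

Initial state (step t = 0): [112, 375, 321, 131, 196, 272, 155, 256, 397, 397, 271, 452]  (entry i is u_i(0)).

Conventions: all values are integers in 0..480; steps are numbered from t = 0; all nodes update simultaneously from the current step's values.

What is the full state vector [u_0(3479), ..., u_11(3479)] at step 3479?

Simulating step by step:
t=0: [112, 375, 321, 131, 196, 272, 155, 256, 397, 397, 271, 452]
t=1: [237, 244, 238, 269, 236, 241, 279, 208, 215, 234, 189, 247]
t=2: [296, 296, 292, 293, 295, 294, 290, 291, 295, 291, 291, 288]
t=3: [280, 280, 281, 282, 280, 281, 282, 283, 281, 281, 283, 283]
t=4: [288, 288, 287, 287, 288, 287, 287, 287, 288, 287, 287, 287]
t=5: [284, 284, 284, 285, 284, 284, 285, 285, 284, 284, 285, 285]
t=6: [286, 286, 286, 286, 286, 286, 286, 286, 286, 286, 286, 286]
t=7: [285, 285, 285, 285, 285, 285, 285, 285, 285, 285, 285, 285]
t=8: [286, 286, 286, 286, 286, 286, 286, 286, 286, 286, 286, 286]

Answer: [285, 285, 285, 285, 285, 285, 285, 285, 285, 285, 285, 285]
Key observation: The state at step 6, [286, 286, 286, 286, 286, 286, 286, 286, 286, 286, 286, 286], reappears at step 8: the system is in a cycle of period 2 from step 6 on.  Therefore the state at step 3479 equals the state at step 6 + ((3479 - 6) mod 2) = 7, which is [285, 285, 285, 285, 285, 285, 285, 285, 285, 285, 285, 285].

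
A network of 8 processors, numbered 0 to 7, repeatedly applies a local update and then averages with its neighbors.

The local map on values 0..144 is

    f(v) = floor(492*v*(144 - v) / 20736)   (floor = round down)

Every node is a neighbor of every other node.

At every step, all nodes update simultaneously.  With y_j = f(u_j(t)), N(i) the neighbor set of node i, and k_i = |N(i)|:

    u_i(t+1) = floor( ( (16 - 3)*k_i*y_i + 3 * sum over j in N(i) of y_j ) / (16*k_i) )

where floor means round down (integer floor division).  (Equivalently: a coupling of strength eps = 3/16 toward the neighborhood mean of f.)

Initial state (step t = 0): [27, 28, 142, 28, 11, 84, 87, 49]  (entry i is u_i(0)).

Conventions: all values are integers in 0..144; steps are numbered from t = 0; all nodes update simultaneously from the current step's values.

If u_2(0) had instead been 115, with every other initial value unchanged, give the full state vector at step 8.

Simulating step by step:
t=0: [27, 28, 115, 28, 11, 84, 87, 49]
t=1: [76, 78, 80, 78, 45, 111, 110, 104]
t=2: [119, 119, 118, 119, 105, 90, 92, 100]
t=3: [74, 74, 75, 74, 95, 109, 107, 100]
t=4: [119, 119, 119, 119, 110, 94, 96, 105]
t=5: [73, 73, 73, 73, 87, 105, 103, 94]
t=6: [120, 120, 120, 120, 116, 100, 103, 111]
t=7: [70, 70, 70, 70, 77, 98, 95, 84]
t=8: [121, 121, 121, 121, 121, 108, 111, 118]

Answer: [121, 121, 121, 121, 121, 108, 111, 118]
Key observation: This trace re-runs the system from the modified initial state.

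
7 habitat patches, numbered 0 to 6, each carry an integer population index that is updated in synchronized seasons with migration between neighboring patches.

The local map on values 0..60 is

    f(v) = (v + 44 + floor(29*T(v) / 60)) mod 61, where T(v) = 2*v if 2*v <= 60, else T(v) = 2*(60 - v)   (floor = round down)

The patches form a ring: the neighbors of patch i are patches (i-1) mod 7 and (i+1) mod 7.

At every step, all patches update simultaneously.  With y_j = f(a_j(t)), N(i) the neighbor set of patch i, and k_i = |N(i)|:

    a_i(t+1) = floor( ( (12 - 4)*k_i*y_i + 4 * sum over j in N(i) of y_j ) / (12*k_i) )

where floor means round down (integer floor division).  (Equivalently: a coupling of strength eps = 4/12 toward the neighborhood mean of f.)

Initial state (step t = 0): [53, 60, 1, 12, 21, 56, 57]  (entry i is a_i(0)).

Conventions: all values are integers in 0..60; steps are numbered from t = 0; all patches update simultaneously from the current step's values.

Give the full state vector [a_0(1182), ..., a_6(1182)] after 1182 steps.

Answer: [42, 42, 42, 42, 42, 42, 42]
Key observation: The state at step 5, [42, 42, 42, 42, 42, 42, 42], reappears at step 6: the system is in a cycle of period 1 from step 5 on.  Therefore the state at step 1182 equals the state at step 5 + ((1182 - 5) mod 1) = 5, which is [42, 42, 42, 42, 42, 42, 42].

Derivation:
t=0: [53, 60, 1, 12, 21, 56, 57]
t=1: [42, 43, 38, 15, 24, 39, 42]
t=2: [42, 42, 37, 20, 29, 40, 42]
t=3: [42, 42, 38, 28, 37, 41, 42]
t=4: [42, 42, 41, 39, 41, 42, 42]
t=5: [42, 42, 42, 42, 42, 42, 42]
t=6: [42, 42, 42, 42, 42, 42, 42]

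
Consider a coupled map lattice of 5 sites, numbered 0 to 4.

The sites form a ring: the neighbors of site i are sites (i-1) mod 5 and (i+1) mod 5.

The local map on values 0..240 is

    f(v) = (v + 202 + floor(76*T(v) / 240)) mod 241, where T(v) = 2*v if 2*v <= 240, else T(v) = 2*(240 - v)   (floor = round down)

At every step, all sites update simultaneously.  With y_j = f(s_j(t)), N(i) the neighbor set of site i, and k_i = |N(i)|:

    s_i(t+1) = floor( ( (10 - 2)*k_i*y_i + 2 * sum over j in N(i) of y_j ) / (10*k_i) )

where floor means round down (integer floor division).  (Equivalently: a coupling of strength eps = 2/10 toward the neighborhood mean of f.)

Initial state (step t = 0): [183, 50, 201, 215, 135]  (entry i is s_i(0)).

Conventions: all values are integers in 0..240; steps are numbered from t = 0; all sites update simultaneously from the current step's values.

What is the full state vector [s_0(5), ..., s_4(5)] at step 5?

Simulating step by step:
t=0: [183, 50, 201, 215, 135]
t=1: [164, 70, 172, 187, 166]
t=2: [163, 94, 166, 179, 173]
t=3: [166, 125, 167, 177, 175]
t=4: [171, 161, 172, 176, 176]
t=5: [174, 172, 175, 176, 176]

Answer: [174, 172, 175, 176, 176]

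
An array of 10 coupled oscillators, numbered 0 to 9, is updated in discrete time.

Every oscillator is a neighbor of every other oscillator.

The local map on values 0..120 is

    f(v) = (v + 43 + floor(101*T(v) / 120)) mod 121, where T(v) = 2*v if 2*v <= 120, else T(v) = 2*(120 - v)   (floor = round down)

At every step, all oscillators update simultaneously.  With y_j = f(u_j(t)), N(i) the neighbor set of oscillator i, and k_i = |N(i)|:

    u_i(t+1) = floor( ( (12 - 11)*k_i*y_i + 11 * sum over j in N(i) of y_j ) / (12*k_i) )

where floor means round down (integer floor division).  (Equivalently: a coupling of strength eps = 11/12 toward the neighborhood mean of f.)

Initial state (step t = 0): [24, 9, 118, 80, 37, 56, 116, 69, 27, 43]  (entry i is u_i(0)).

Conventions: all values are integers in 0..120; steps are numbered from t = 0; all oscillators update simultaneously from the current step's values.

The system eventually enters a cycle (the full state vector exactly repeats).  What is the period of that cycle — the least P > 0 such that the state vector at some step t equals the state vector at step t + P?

Simulating step by step:
t=0: [24, 9, 118, 80, 37, 56, 116, 69, 27, 43]
t=1: [64, 65, 65, 65, 65, 64, 65, 64, 64, 65]
t=2: [79, 79, 79, 79, 79, 79, 79, 79, 79, 79]
t=3: [70, 70, 70, 70, 70, 70, 70, 70, 70, 70]
t=4: [76, 76, 76, 76, 76, 76, 76, 76, 76, 76]
t=5: [72, 72, 72, 72, 72, 72, 72, 72, 72, 72]
t=6: [74, 74, 74, 74, 74, 74, 74, 74, 74, 74]
t=7: [73, 73, 73, 73, 73, 73, 73, 73, 73, 73]
t=8: [74, 74, 74, 74, 74, 74, 74, 74, 74, 74]

Answer: 2
Key observation: The state at step 6, [74, 74, 74, 74, 74, 74, 74, 74, 74, 74], reappears at step 8 — and no state repeats earlier — so the cycle the system enters has period 2.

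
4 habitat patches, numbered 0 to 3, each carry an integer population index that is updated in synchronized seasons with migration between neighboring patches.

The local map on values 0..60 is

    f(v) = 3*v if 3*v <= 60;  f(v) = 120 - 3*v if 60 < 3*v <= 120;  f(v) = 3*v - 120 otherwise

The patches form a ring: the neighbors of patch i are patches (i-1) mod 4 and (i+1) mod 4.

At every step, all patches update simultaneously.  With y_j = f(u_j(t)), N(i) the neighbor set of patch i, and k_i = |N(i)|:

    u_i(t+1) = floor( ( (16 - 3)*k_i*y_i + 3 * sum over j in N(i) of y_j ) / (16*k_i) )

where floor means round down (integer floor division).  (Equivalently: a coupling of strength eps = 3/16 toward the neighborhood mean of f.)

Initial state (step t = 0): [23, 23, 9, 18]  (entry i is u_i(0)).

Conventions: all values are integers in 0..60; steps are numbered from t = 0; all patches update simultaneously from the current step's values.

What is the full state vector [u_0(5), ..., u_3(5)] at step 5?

Answer: [5, 24, 24, 5]

Derivation:
t=0: [23, 23, 9, 18]
t=1: [51, 48, 31, 51]
t=2: [32, 25, 27, 32]
t=3: [25, 42, 38, 25]
t=4: [41, 9, 9, 41]
t=5: [5, 24, 24, 5]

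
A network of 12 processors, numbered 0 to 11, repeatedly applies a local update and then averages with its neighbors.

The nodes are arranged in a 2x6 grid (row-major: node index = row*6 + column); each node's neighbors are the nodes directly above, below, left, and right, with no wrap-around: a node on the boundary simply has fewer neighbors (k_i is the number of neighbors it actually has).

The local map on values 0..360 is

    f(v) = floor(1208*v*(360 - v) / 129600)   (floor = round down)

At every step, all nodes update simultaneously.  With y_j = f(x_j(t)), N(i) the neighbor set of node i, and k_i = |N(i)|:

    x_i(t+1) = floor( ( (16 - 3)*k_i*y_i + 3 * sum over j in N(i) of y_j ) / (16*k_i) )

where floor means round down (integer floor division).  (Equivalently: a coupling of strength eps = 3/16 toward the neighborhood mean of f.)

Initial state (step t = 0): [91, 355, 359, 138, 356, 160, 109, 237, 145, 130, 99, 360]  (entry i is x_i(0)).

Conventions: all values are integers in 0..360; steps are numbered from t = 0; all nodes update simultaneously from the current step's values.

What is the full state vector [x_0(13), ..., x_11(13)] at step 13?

Answer: [287, 300, 300, 300, 300, 300, 290, 300, 300, 300, 300, 300]

Derivation:
t=0: [91, 355, 359, 138, 356, 160, 109, 237, 145, 130, 99, 360]
t=1: [210, 44, 39, 249, 62, 243, 253, 255, 270, 276, 213, 50]
t=2: [273, 145, 132, 240, 190, 244, 255, 240, 219, 223, 269, 169]
t=3: [230, 283, 280, 271, 292, 270, 248, 269, 285, 279, 240, 289]
t=4: [269, 209, 208, 219, 195, 218, 257, 226, 202, 213, 254, 201]
t=5: [235, 289, 293, 288, 294, 289, 247, 281, 295, 288, 258, 291]
t=6: [264, 196, 183, 191, 185, 189, 256, 206, 180, 195, 234, 192]
t=7: [243, 294, 300, 300, 299, 300, 251, 292, 301, 297, 278, 297]
t=8: [256, 184, 167, 167, 172, 167, 249, 187, 166, 175, 204, 176]
t=9: [253, 297, 300, 300, 300, 300, 260, 298, 300, 300, 296, 300]
t=10: [243, 178, 167, 167, 167, 167, 236, 176, 167, 167, 174, 167]
t=11: [269, 298, 300, 300, 300, 300, 274, 299, 300, 300, 300, 300]
t=12: [221, 175, 167, 167, 167, 167, 215, 173, 167, 167, 167, 167]
t=13: [287, 300, 300, 300, 300, 300, 290, 300, 300, 300, 300, 300]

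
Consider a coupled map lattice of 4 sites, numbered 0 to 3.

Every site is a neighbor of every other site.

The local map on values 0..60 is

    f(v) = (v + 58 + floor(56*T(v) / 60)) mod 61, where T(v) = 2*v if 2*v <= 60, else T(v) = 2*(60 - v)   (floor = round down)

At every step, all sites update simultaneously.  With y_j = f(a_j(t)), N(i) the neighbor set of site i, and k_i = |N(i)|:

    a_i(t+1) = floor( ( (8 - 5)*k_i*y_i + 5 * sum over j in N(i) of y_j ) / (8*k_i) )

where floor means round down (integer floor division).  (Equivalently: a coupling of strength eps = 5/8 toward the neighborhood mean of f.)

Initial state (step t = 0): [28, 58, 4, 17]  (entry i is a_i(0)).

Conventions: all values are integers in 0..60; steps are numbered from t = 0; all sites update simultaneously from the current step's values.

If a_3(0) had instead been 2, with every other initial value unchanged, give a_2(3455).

Answer: a_2(3455) = 16
Key observation: The state at step 9, [11, 11, 11, 11], reappears at step 13: the system is in a cycle of period 4 from step 9 on.  Therefore the state at step 3455 equals the state at step 9 + ((3455 - 9) mod 4) = 11, which is [16, 16, 16, 16].

Derivation:
t=0: [28, 58, 4, 2]
t=1: [20, 27, 18, 17]
t=2: [42, 35, 41, 40]
t=3: [12, 13, 13, 13]
t=4: [32, 33, 33, 33]
t=5: [19, 19, 19, 19]
t=6: [51, 51, 51, 51]
t=7: [3, 3, 3, 3]
t=8: [5, 5, 5, 5]
t=9: [11, 11, 11, 11]
t=10: [28, 28, 28, 28]
t=11: [16, 16, 16, 16]
t=12: [42, 42, 42, 42]
t=13: [11, 11, 11, 11]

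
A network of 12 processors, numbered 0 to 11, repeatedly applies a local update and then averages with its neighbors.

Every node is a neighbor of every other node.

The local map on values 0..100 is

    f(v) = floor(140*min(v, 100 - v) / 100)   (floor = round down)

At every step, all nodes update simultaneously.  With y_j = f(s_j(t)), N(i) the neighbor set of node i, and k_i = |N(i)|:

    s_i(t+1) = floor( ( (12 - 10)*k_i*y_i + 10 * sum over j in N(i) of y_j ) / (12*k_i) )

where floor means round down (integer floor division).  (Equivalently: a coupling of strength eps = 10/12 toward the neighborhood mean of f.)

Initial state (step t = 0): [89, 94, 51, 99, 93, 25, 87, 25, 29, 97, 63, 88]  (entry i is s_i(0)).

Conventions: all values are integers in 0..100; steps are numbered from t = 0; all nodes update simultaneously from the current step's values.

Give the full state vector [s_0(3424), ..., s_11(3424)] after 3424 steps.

Simulating step by step:
t=0: [89, 94, 51, 99, 93, 25, 87, 25, 29, 97, 63, 88]
t=1: [24, 23, 28, 22, 23, 25, 24, 25, 26, 23, 27, 24]
t=2: [33, 33, 34, 33, 33, 34, 33, 34, 34, 33, 34, 33]
t=3: [46, 46, 46, 46, 46, 46, 46, 46, 46, 46, 46, 46]
t=4: [64, 64, 64, 64, 64, 64, 64, 64, 64, 64, 64, 64]
t=5: [50, 50, 50, 50, 50, 50, 50, 50, 50, 50, 50, 50]
t=6: [70, 70, 70, 70, 70, 70, 70, 70, 70, 70, 70, 70]
t=7: [42, 42, 42, 42, 42, 42, 42, 42, 42, 42, 42, 42]
t=8: [58, 58, 58, 58, 58, 58, 58, 58, 58, 58, 58, 58]
t=9: [58, 58, 58, 58, 58, 58, 58, 58, 58, 58, 58, 58]

Answer: [58, 58, 58, 58, 58, 58, 58, 58, 58, 58, 58, 58]
Key observation: The state at step 8, [58, 58, 58, 58, 58, 58, 58, 58, 58, 58, 58, 58], reappears at step 9: the system is in a cycle of period 1 from step 8 on.  Therefore the state at step 3424 equals the state at step 8 + ((3424 - 8) mod 1) = 8, which is [58, 58, 58, 58, 58, 58, 58, 58, 58, 58, 58, 58].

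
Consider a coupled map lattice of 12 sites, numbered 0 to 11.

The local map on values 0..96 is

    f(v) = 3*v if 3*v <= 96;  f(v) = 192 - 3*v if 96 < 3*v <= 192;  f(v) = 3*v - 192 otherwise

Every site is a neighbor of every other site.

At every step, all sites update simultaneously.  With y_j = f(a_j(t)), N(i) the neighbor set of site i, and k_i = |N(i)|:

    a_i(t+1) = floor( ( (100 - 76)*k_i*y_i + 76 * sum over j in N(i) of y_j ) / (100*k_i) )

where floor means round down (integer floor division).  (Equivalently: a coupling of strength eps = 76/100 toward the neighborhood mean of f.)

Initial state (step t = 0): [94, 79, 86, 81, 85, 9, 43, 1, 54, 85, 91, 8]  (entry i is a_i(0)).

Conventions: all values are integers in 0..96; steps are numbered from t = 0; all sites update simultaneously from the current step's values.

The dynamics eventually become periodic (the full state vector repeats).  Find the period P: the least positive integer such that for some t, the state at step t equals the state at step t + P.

Simulating step by step:
t=0: [94, 79, 86, 81, 85, 9, 43, 1, 54, 85, 91, 8]
t=1: [57, 49, 53, 50, 52, 46, 52, 42, 46, 52, 55, 45]
t=2: [38, 42, 40, 42, 41, 44, 41, 46, 44, 41, 39, 44]
t=3: [68, 66, 67, 66, 66, 65, 66, 64, 65, 66, 67, 65]
t=4: [6, 5, 6, 5, 5, 5, 5, 4, 5, 5, 6, 5]
t=5: [15, 15, 15, 15, 15, 15, 15, 14, 15, 15, 15, 15]
t=6: [44, 44, 44, 44, 44, 44, 44, 44, 44, 44, 44, 44]
t=7: [60, 60, 60, 60, 60, 60, 60, 60, 60, 60, 60, 60]
t=8: [12, 12, 12, 12, 12, 12, 12, 12, 12, 12, 12, 12]
t=9: [36, 36, 36, 36, 36, 36, 36, 36, 36, 36, 36, 36]
t=10: [84, 84, 84, 84, 84, 84, 84, 84, 84, 84, 84, 84]
t=11: [60, 60, 60, 60, 60, 60, 60, 60, 60, 60, 60, 60]

Answer: 4
Key observation: The state at step 7, [60, 60, 60, 60, 60, 60, 60, 60, 60, 60, 60, 60], reappears at step 11 — and no state repeats earlier — so the cycle the system enters has period 4.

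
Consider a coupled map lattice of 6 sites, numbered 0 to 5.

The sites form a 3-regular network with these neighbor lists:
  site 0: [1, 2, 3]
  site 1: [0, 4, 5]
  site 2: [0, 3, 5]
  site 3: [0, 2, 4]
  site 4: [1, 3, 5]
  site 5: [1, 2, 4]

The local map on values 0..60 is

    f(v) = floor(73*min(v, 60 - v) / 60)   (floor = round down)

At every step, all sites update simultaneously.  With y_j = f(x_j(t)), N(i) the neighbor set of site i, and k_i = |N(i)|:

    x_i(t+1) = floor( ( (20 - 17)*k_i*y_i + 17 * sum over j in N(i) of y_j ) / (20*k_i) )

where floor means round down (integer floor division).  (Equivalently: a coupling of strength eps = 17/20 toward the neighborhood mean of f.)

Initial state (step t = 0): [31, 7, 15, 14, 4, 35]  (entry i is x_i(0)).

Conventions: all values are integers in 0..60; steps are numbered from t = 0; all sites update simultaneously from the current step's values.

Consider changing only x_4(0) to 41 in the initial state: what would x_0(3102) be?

Answer: x_0(3102) = 36
Key observation: The state at step 4, [35, 35, 35, 35, 35, 35], reappears at step 8: the system is in a cycle of period 4 from step 4 on.  Therefore the state at step 3102 equals the state at step 4 + ((3102 - 4) mod 4) = 6, which is [36, 36, 36, 36, 36, 36].

Derivation:
t=0: [31, 7, 15, 14, 41, 35]
t=1: [17, 26, 25, 24, 19, 18]
t=2: [28, 22, 24, 25, 26, 26]
t=3: [29, 31, 31, 31, 29, 29]
t=4: [35, 35, 35, 35, 35, 35]
t=5: [30, 30, 30, 30, 30, 30]
t=6: [36, 36, 36, 36, 36, 36]
t=7: [29, 29, 29, 29, 29, 29]
t=8: [35, 35, 35, 35, 35, 35]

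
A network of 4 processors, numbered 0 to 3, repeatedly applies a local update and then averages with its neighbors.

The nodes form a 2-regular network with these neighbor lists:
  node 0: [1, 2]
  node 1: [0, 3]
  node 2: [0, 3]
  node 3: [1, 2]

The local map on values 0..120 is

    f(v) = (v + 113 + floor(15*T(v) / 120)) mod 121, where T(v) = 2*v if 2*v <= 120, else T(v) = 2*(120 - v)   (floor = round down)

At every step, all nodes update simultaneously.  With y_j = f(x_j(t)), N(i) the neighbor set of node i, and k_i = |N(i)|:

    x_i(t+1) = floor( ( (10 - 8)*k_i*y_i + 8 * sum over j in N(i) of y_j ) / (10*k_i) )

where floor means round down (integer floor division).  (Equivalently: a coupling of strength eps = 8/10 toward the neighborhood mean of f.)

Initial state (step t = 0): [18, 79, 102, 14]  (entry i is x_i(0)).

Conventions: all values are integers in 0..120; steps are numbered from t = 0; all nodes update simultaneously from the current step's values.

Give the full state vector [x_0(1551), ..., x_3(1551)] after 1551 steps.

Simulating step by step:
t=0: [18, 79, 102, 14]
t=1: [74, 25, 28, 73]
t=2: [35, 65, 66, 35]
t=3: [63, 42, 42, 63]
t=4: [49, 64, 64, 49]
t=5: [66, 56, 56, 66]
t=6: [63, 69, 69, 63]
t=7: [72, 69, 69, 72]
t=8: [73, 75, 75, 73]
t=9: [77, 76, 76, 77]
t=10: [79, 79, 79, 79]
t=11: [81, 81, 81, 81]
t=12: [82, 82, 82, 82]
t=13: [83, 83, 83, 83]
t=14: [84, 84, 84, 84]
t=15: [85, 85, 85, 85]
t=16: [85, 85, 85, 85]

Answer: [85, 85, 85, 85]
Key observation: The state at step 15, [85, 85, 85, 85], reappears at step 16: the system is in a cycle of period 1 from step 15 on.  Therefore the state at step 1551 equals the state at step 15 + ((1551 - 15) mod 1) = 15, which is [85, 85, 85, 85].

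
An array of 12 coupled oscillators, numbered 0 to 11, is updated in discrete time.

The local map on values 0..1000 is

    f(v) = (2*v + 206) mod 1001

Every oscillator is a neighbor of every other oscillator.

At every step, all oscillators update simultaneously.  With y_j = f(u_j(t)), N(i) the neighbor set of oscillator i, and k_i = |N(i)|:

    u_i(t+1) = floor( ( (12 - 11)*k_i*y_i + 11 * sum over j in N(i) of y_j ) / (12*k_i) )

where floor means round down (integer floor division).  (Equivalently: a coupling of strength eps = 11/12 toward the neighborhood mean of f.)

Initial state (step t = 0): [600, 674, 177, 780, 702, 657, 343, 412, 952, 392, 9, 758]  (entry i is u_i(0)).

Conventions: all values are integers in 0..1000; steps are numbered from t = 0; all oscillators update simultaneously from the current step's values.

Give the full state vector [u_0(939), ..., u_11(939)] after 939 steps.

Answer: [740, 740, 740, 740, 740, 740, 740, 740, 740, 740, 740, 740]
Key observation: The state at step 1, [531, 531, 531, 531, 531, 531, 531, 531, 531, 531, 531, 531], reappears at step 13: the system is in a cycle of period 12 from step 1 on.  Therefore the state at step 939 equals the state at step 1 + ((939 - 1) mod 12) = 3, which is [740, 740, 740, 740, 740, 740, 740, 740, 740, 740, 740, 740].

Derivation:
t=0: [600, 674, 177, 780, 702, 657, 343, 412, 952, 392, 9, 758]
t=1: [531, 531, 531, 531, 531, 531, 531, 531, 531, 531, 531, 531]
t=2: [267, 267, 267, 267, 267, 267, 267, 267, 267, 267, 267, 267]
t=3: [740, 740, 740, 740, 740, 740, 740, 740, 740, 740, 740, 740]
t=4: [685, 685, 685, 685, 685, 685, 685, 685, 685, 685, 685, 685]
t=5: [575, 575, 575, 575, 575, 575, 575, 575, 575, 575, 575, 575]
t=6: [355, 355, 355, 355, 355, 355, 355, 355, 355, 355, 355, 355]
t=7: [916, 916, 916, 916, 916, 916, 916, 916, 916, 916, 916, 916]
t=8: [36, 36, 36, 36, 36, 36, 36, 36, 36, 36, 36, 36]
t=9: [278, 278, 278, 278, 278, 278, 278, 278, 278, 278, 278, 278]
t=10: [762, 762, 762, 762, 762, 762, 762, 762, 762, 762, 762, 762]
t=11: [729, 729, 729, 729, 729, 729, 729, 729, 729, 729, 729, 729]
t=12: [663, 663, 663, 663, 663, 663, 663, 663, 663, 663, 663, 663]
t=13: [531, 531, 531, 531, 531, 531, 531, 531, 531, 531, 531, 531]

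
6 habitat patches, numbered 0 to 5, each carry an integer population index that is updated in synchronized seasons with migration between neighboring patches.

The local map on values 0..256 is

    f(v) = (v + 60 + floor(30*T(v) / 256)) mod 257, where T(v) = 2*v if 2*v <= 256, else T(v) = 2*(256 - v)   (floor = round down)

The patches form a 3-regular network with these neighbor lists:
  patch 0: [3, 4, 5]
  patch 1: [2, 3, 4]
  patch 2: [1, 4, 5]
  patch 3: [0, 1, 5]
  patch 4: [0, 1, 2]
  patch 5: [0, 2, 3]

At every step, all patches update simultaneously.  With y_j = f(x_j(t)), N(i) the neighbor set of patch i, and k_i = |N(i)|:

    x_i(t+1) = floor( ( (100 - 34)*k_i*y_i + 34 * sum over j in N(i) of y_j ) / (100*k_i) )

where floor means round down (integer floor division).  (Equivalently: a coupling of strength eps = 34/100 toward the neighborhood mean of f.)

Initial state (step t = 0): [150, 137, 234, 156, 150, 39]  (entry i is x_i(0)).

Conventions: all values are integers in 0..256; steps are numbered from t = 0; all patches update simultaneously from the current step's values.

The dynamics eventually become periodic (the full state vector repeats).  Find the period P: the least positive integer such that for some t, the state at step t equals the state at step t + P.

Simulating step by step:
t=0: [150, 137, 234, 156, 150, 39]
t=1: [220, 206, 91, 221, 211, 129]
t=2: [51, 39, 143, 51, 41, 170]
t=3: [135, 123, 204, 134, 124, 218]
t=4: [199, 190, 63, 198, 191, 71]
t=5: [29, 23, 109, 28, 24, 115]
t=6: [106, 100, 170, 105, 101, 176]
t=7: [196, 191, 235, 195, 192, 238]
t=8: [16, 13, 34, 15, 13, 37]
t=9: [81, 79, 95, 80, 79, 98]
t=10: [161, 159, 172, 160, 159, 174]
t=11: [243, 242, 248, 243, 242, 250]
t=12: [49, 48, 51, 49, 48, 52]
t=13: [120, 119, 121, 120, 119, 122]
t=14: [208, 206, 208, 208, 206, 209]
t=15: [21, 20, 21, 21, 20, 22]
t=16: [85, 84, 85, 85, 84, 86]
t=17: [164, 163, 164, 164, 163, 165]
t=18: [245, 244, 244, 245, 244, 245]
t=19: [49, 49, 49, 49, 49, 49]
t=20: [120, 120, 120, 120, 120, 120]
t=21: [208, 208, 208, 208, 208, 208]
t=22: [22, 22, 22, 22, 22, 22]
t=23: [87, 87, 87, 87, 87, 87]
t=24: [167, 167, 167, 167, 167, 167]
t=25: [247, 247, 247, 247, 247, 247]
t=26: [52, 52, 52, 52, 52, 52]
t=27: [124, 124, 124, 124, 124, 124]
t=28: [213, 213, 213, 213, 213, 213]
t=29: [26, 26, 26, 26, 26, 26]
t=30: [92, 92, 92, 92, 92, 92]
t=31: [173, 173, 173, 173, 173, 173]
t=32: [252, 252, 252, 252, 252, 252]
t=33: [55, 55, 55, 55, 55, 55]
t=34: [127, 127, 127, 127, 127, 127]
t=35: [216, 216, 216, 216, 216, 216]
t=36: [28, 28, 28, 28, 28, 28]
t=37: [94, 94, 94, 94, 94, 94]
t=38: [176, 176, 176, 176, 176, 176]
t=39: [254, 254, 254, 254, 254, 254]
t=40: [57, 57, 57, 57, 57, 57]
t=41: [130, 130, 130, 130, 130, 130]
t=42: [219, 219, 219, 219, 219, 219]
t=43: [30, 30, 30, 30, 30, 30]
t=44: [97, 97, 97, 97, 97, 97]
t=45: [179, 179, 179, 179, 179, 179]
t=46: [0, 0, 0, 0, 0, 0]
t=47: [60, 60, 60, 60, 60, 60]
t=48: [134, 134, 134, 134, 134, 134]
t=49: [222, 222, 222, 222, 222, 222]
t=50: [32, 32, 32, 32, 32, 32]
t=51: [99, 99, 99, 99, 99, 99]
t=52: [182, 182, 182, 182, 182, 182]
t=53: [2, 2, 2, 2, 2, 2]
t=54: [62, 62, 62, 62, 62, 62]
t=55: [136, 136, 136, 136, 136, 136]
t=56: [224, 224, 224, 224, 224, 224]
t=57: [34, 34, 34, 34, 34, 34]
t=58: [101, 101, 101, 101, 101, 101]
t=59: [184, 184, 184, 184, 184, 184]
t=60: [3, 3, 3, 3, 3, 3]
t=61: [63, 63, 63, 63, 63, 63]
t=62: [137, 137, 137, 137, 137, 137]
t=63: [224, 224, 224, 224, 224, 224]

Answer: 7
Key observation: The state at step 56, [224, 224, 224, 224, 224, 224], reappears at step 63 — and no state repeats earlier — so the cycle the system enters has period 7.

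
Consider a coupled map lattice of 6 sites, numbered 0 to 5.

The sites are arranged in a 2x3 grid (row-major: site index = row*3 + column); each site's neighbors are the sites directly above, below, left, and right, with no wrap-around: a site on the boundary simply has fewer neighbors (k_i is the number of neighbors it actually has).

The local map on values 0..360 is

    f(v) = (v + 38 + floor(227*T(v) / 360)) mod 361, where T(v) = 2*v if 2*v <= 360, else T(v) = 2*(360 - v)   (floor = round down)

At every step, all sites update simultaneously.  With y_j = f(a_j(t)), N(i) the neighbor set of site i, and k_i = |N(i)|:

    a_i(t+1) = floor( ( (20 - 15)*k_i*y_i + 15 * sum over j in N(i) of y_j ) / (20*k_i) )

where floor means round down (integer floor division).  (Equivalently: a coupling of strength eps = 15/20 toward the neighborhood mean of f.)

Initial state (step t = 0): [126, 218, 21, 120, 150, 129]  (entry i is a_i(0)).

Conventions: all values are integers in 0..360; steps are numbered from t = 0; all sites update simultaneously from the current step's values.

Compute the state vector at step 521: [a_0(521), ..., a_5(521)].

Answer: [260, 128, 260, 128, 260, 128]
Key observation: The state at step 11, [260, 128, 260, 128, 260, 128], reappears at step 14: the system is in a cycle of period 3 from step 11 on.  Therefore the state at step 521 equals the state at step 11 + ((521 - 11) mod 3) = 11, which is [260, 128, 260, 128, 260, 128].

Derivation:
t=0: [126, 218, 21, 120, 150, 129]
t=1: [224, 124, 172, 204, 182, 120]
t=2: [166, 134, 251, 77, 196, 132]
t=3: [220, 134, 269, 102, 241, 138]
t=4: [246, 135, 273, 119, 256, 135]
t=5: [260, 133, 272, 125, 264, 131]
t=6: [262, 130, 266, 126, 263, 128]
t=7: [260, 129, 262, 127, 260, 127]
t=8: [261, 129, 260, 128, 260, 128]
t=9: [261, 129, 261, 128, 261, 129]
t=10: [261, 128, 262, 128, 261, 128]
t=11: [260, 128, 260, 128, 260, 128]
t=12: [261, 129, 261, 129, 261, 129]
t=13: [262, 128, 262, 128, 262, 128]
t=14: [260, 128, 260, 128, 260, 128]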